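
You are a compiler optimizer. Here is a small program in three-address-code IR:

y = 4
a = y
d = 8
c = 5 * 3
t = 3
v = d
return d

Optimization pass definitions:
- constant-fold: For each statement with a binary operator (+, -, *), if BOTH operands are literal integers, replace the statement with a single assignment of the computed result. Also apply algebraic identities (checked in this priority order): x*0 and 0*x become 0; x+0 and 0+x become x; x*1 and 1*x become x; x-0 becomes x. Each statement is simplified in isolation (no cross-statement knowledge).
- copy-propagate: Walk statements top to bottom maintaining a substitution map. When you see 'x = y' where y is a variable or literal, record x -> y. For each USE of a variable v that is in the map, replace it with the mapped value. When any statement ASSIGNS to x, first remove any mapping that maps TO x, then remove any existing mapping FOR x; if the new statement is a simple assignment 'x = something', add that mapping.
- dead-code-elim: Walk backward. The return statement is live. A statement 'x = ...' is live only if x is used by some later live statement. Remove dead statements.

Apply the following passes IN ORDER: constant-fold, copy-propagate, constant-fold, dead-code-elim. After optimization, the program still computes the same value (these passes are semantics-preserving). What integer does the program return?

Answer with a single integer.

Initial IR:
  y = 4
  a = y
  d = 8
  c = 5 * 3
  t = 3
  v = d
  return d
After constant-fold (7 stmts):
  y = 4
  a = y
  d = 8
  c = 15
  t = 3
  v = d
  return d
After copy-propagate (7 stmts):
  y = 4
  a = 4
  d = 8
  c = 15
  t = 3
  v = 8
  return 8
After constant-fold (7 stmts):
  y = 4
  a = 4
  d = 8
  c = 15
  t = 3
  v = 8
  return 8
After dead-code-elim (1 stmts):
  return 8
Evaluate:
  y = 4  =>  y = 4
  a = y  =>  a = 4
  d = 8  =>  d = 8
  c = 5 * 3  =>  c = 15
  t = 3  =>  t = 3
  v = d  =>  v = 8
  return d = 8

Answer: 8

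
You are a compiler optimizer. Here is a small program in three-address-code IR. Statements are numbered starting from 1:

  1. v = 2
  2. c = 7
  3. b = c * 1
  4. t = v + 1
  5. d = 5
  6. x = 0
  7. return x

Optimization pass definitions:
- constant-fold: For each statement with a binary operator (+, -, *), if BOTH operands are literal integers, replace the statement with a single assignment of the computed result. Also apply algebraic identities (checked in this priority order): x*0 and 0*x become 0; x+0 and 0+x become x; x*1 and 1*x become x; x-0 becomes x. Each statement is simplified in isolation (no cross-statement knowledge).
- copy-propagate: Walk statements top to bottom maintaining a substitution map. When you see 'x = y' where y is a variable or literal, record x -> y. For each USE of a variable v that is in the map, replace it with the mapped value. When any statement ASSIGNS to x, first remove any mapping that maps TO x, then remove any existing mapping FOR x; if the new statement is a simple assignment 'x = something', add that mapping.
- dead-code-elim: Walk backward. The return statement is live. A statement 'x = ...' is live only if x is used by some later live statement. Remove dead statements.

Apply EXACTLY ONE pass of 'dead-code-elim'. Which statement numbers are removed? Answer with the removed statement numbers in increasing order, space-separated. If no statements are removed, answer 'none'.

Answer: 1 2 3 4 5

Derivation:
Backward liveness scan:
Stmt 1 'v = 2': DEAD (v not in live set [])
Stmt 2 'c = 7': DEAD (c not in live set [])
Stmt 3 'b = c * 1': DEAD (b not in live set [])
Stmt 4 't = v + 1': DEAD (t not in live set [])
Stmt 5 'd = 5': DEAD (d not in live set [])
Stmt 6 'x = 0': KEEP (x is live); live-in = []
Stmt 7 'return x': KEEP (return); live-in = ['x']
Removed statement numbers: [1, 2, 3, 4, 5]
Surviving IR:
  x = 0
  return x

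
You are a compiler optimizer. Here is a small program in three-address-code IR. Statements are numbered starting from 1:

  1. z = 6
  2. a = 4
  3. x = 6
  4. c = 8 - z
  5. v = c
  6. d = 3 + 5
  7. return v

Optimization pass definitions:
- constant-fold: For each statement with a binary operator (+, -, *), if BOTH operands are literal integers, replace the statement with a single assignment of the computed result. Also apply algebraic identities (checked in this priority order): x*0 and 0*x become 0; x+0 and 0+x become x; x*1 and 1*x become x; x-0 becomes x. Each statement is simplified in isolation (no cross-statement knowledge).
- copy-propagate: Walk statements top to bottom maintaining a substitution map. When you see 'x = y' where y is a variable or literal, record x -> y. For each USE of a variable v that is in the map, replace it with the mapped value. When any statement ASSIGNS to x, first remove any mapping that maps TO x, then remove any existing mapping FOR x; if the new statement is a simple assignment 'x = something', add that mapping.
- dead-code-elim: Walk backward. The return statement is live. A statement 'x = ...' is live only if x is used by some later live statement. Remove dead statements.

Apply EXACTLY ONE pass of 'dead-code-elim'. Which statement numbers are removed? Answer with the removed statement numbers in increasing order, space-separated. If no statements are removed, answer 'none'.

Answer: 2 3 6

Derivation:
Backward liveness scan:
Stmt 1 'z = 6': KEEP (z is live); live-in = []
Stmt 2 'a = 4': DEAD (a not in live set ['z'])
Stmt 3 'x = 6': DEAD (x not in live set ['z'])
Stmt 4 'c = 8 - z': KEEP (c is live); live-in = ['z']
Stmt 5 'v = c': KEEP (v is live); live-in = ['c']
Stmt 6 'd = 3 + 5': DEAD (d not in live set ['v'])
Stmt 7 'return v': KEEP (return); live-in = ['v']
Removed statement numbers: [2, 3, 6]
Surviving IR:
  z = 6
  c = 8 - z
  v = c
  return v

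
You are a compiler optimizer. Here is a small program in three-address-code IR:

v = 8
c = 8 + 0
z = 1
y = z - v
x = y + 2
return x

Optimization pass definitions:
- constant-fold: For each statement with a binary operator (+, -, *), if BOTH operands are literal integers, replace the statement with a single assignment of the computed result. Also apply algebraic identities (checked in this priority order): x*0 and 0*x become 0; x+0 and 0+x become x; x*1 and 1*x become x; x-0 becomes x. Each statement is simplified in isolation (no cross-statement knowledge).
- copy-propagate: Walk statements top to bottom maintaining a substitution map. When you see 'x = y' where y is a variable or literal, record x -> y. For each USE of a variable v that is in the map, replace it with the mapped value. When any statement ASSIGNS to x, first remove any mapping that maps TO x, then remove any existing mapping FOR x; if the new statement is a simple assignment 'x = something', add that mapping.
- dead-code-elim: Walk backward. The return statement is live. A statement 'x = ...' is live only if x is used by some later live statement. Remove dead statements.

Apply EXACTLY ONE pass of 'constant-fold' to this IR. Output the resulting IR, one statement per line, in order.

Answer: v = 8
c = 8
z = 1
y = z - v
x = y + 2
return x

Derivation:
Applying constant-fold statement-by-statement:
  [1] v = 8  (unchanged)
  [2] c = 8 + 0  -> c = 8
  [3] z = 1  (unchanged)
  [4] y = z - v  (unchanged)
  [5] x = y + 2  (unchanged)
  [6] return x  (unchanged)
Result (6 stmts):
  v = 8
  c = 8
  z = 1
  y = z - v
  x = y + 2
  return x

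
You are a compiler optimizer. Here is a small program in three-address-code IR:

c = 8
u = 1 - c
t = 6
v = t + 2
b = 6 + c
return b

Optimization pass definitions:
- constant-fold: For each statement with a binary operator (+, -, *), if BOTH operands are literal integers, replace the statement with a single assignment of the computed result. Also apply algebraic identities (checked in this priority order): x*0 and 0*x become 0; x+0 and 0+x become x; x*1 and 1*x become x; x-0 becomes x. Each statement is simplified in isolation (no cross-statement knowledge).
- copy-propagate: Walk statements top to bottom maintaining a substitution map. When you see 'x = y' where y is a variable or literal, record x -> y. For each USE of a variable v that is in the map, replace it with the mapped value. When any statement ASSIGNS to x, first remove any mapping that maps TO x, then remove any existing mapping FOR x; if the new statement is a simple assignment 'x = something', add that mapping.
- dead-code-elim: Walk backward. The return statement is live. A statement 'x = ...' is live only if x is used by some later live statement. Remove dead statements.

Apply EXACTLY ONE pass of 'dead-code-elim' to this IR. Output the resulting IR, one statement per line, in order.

Answer: c = 8
b = 6 + c
return b

Derivation:
Applying dead-code-elim statement-by-statement:
  [6] return b  -> KEEP (return); live=['b']
  [5] b = 6 + c  -> KEEP; live=['c']
  [4] v = t + 2  -> DEAD (v not live)
  [3] t = 6  -> DEAD (t not live)
  [2] u = 1 - c  -> DEAD (u not live)
  [1] c = 8  -> KEEP; live=[]
Result (3 stmts):
  c = 8
  b = 6 + c
  return b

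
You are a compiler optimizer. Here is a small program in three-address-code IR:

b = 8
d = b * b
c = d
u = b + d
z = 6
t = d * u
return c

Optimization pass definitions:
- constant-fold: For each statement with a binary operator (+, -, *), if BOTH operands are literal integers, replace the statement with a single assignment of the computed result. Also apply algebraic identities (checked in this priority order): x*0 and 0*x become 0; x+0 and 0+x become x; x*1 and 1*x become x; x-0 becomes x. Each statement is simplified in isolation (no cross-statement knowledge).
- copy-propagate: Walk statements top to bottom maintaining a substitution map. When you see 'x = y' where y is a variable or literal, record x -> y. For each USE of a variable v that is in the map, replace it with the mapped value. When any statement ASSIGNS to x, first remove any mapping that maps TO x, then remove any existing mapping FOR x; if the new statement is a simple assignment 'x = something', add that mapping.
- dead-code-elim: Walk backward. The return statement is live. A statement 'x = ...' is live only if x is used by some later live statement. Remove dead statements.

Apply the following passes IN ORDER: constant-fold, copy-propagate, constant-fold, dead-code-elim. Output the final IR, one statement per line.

Initial IR:
  b = 8
  d = b * b
  c = d
  u = b + d
  z = 6
  t = d * u
  return c
After constant-fold (7 stmts):
  b = 8
  d = b * b
  c = d
  u = b + d
  z = 6
  t = d * u
  return c
After copy-propagate (7 stmts):
  b = 8
  d = 8 * 8
  c = d
  u = 8 + d
  z = 6
  t = d * u
  return d
After constant-fold (7 stmts):
  b = 8
  d = 64
  c = d
  u = 8 + d
  z = 6
  t = d * u
  return d
After dead-code-elim (2 stmts):
  d = 64
  return d

Answer: d = 64
return d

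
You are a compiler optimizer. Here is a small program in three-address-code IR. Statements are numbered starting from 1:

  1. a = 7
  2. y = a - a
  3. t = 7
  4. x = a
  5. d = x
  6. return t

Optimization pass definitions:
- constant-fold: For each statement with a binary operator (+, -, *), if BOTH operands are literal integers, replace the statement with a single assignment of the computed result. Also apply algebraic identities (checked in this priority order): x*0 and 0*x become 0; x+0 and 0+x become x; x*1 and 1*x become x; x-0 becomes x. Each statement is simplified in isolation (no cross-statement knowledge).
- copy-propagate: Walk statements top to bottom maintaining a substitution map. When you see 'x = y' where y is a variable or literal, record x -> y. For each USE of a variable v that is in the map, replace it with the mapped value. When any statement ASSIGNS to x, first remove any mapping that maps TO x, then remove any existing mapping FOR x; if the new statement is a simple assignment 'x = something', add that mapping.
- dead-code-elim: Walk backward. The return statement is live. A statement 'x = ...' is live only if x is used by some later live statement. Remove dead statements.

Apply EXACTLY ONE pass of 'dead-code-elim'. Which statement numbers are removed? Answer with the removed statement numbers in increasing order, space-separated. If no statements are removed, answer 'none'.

Backward liveness scan:
Stmt 1 'a = 7': DEAD (a not in live set [])
Stmt 2 'y = a - a': DEAD (y not in live set [])
Stmt 3 't = 7': KEEP (t is live); live-in = []
Stmt 4 'x = a': DEAD (x not in live set ['t'])
Stmt 5 'd = x': DEAD (d not in live set ['t'])
Stmt 6 'return t': KEEP (return); live-in = ['t']
Removed statement numbers: [1, 2, 4, 5]
Surviving IR:
  t = 7
  return t

Answer: 1 2 4 5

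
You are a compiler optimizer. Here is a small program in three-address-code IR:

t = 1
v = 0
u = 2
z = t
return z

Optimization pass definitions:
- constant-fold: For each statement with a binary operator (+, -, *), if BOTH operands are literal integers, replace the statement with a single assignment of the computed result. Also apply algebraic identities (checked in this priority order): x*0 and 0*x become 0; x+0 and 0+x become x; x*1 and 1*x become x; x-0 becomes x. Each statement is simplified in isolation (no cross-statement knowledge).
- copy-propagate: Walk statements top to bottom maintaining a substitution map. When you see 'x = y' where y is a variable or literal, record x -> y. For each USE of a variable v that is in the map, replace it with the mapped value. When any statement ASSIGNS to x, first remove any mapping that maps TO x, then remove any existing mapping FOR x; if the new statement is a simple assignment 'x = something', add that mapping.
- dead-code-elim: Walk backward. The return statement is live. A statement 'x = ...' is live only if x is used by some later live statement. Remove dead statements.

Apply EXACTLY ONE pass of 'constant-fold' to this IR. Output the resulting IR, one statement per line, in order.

Answer: t = 1
v = 0
u = 2
z = t
return z

Derivation:
Applying constant-fold statement-by-statement:
  [1] t = 1  (unchanged)
  [2] v = 0  (unchanged)
  [3] u = 2  (unchanged)
  [4] z = t  (unchanged)
  [5] return z  (unchanged)
Result (5 stmts):
  t = 1
  v = 0
  u = 2
  z = t
  return z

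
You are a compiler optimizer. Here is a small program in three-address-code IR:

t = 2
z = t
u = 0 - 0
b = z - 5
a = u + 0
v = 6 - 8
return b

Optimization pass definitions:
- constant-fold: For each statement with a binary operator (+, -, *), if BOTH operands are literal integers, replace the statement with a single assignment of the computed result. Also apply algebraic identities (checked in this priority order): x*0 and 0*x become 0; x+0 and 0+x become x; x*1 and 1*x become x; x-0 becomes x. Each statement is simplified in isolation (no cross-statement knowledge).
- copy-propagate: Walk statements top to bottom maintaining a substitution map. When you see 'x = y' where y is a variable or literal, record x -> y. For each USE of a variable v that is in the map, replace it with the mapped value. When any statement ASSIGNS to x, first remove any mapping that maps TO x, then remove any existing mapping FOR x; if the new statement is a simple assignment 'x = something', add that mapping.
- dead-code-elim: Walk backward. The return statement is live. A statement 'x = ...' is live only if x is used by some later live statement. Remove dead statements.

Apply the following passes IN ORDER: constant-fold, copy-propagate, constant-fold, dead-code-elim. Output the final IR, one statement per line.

Initial IR:
  t = 2
  z = t
  u = 0 - 0
  b = z - 5
  a = u + 0
  v = 6 - 8
  return b
After constant-fold (7 stmts):
  t = 2
  z = t
  u = 0
  b = z - 5
  a = u
  v = -2
  return b
After copy-propagate (7 stmts):
  t = 2
  z = 2
  u = 0
  b = 2 - 5
  a = 0
  v = -2
  return b
After constant-fold (7 stmts):
  t = 2
  z = 2
  u = 0
  b = -3
  a = 0
  v = -2
  return b
After dead-code-elim (2 stmts):
  b = -3
  return b

Answer: b = -3
return b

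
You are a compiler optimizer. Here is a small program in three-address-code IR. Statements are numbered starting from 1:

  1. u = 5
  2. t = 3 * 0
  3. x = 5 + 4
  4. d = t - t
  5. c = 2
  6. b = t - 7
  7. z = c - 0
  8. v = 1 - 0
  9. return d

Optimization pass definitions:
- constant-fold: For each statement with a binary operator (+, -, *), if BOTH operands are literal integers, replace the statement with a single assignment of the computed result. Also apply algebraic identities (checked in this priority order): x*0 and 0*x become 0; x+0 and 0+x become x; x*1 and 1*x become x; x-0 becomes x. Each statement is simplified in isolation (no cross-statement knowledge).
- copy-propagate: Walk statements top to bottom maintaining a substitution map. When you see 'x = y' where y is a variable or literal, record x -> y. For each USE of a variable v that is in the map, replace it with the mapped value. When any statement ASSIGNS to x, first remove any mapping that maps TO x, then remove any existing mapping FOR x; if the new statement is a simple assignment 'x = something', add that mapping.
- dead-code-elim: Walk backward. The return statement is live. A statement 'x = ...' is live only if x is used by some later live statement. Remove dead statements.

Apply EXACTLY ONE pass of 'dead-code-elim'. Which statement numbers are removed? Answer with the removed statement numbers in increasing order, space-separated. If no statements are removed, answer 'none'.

Answer: 1 3 5 6 7 8

Derivation:
Backward liveness scan:
Stmt 1 'u = 5': DEAD (u not in live set [])
Stmt 2 't = 3 * 0': KEEP (t is live); live-in = []
Stmt 3 'x = 5 + 4': DEAD (x not in live set ['t'])
Stmt 4 'd = t - t': KEEP (d is live); live-in = ['t']
Stmt 5 'c = 2': DEAD (c not in live set ['d'])
Stmt 6 'b = t - 7': DEAD (b not in live set ['d'])
Stmt 7 'z = c - 0': DEAD (z not in live set ['d'])
Stmt 8 'v = 1 - 0': DEAD (v not in live set ['d'])
Stmt 9 'return d': KEEP (return); live-in = ['d']
Removed statement numbers: [1, 3, 5, 6, 7, 8]
Surviving IR:
  t = 3 * 0
  d = t - t
  return d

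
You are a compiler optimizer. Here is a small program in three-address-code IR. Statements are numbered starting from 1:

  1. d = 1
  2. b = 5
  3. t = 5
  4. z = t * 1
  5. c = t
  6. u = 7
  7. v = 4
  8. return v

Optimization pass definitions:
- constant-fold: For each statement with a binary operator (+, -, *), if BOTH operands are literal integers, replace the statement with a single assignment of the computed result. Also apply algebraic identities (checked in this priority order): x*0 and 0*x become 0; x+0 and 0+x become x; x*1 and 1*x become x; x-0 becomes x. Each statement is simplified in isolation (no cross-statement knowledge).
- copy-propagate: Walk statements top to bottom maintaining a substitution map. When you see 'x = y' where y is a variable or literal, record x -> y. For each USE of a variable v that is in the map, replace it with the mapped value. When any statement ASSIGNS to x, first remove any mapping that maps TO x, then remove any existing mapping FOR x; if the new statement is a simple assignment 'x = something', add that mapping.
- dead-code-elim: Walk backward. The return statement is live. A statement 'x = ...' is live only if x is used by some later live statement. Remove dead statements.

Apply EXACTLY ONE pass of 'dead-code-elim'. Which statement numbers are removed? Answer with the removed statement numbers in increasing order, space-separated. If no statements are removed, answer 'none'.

Answer: 1 2 3 4 5 6

Derivation:
Backward liveness scan:
Stmt 1 'd = 1': DEAD (d not in live set [])
Stmt 2 'b = 5': DEAD (b not in live set [])
Stmt 3 't = 5': DEAD (t not in live set [])
Stmt 4 'z = t * 1': DEAD (z not in live set [])
Stmt 5 'c = t': DEAD (c not in live set [])
Stmt 6 'u = 7': DEAD (u not in live set [])
Stmt 7 'v = 4': KEEP (v is live); live-in = []
Stmt 8 'return v': KEEP (return); live-in = ['v']
Removed statement numbers: [1, 2, 3, 4, 5, 6]
Surviving IR:
  v = 4
  return v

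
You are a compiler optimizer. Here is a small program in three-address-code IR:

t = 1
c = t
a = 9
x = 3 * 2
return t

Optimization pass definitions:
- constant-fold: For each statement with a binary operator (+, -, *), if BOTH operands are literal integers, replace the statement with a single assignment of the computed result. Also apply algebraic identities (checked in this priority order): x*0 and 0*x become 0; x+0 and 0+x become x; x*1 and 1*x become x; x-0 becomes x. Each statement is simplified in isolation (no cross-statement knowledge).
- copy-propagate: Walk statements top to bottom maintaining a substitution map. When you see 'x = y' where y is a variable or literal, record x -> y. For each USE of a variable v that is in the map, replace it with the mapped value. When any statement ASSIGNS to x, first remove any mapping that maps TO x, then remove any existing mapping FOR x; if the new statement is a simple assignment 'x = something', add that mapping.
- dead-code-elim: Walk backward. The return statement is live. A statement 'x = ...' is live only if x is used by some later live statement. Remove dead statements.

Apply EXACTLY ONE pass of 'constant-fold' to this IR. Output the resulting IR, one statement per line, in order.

Answer: t = 1
c = t
a = 9
x = 6
return t

Derivation:
Applying constant-fold statement-by-statement:
  [1] t = 1  (unchanged)
  [2] c = t  (unchanged)
  [3] a = 9  (unchanged)
  [4] x = 3 * 2  -> x = 6
  [5] return t  (unchanged)
Result (5 stmts):
  t = 1
  c = t
  a = 9
  x = 6
  return t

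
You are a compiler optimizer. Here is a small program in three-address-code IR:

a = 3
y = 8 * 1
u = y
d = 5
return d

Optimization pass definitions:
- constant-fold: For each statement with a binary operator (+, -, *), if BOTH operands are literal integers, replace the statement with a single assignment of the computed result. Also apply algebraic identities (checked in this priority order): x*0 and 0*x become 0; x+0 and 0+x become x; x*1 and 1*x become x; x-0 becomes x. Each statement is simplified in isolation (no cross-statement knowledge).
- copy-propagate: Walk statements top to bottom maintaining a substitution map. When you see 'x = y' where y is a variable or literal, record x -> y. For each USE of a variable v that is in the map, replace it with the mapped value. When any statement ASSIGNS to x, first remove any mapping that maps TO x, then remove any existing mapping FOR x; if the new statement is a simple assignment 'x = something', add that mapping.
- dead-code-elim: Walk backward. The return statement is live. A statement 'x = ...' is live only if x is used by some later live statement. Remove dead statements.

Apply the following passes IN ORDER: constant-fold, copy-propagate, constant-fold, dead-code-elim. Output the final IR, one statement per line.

Initial IR:
  a = 3
  y = 8 * 1
  u = y
  d = 5
  return d
After constant-fold (5 stmts):
  a = 3
  y = 8
  u = y
  d = 5
  return d
After copy-propagate (5 stmts):
  a = 3
  y = 8
  u = 8
  d = 5
  return 5
After constant-fold (5 stmts):
  a = 3
  y = 8
  u = 8
  d = 5
  return 5
After dead-code-elim (1 stmts):
  return 5

Answer: return 5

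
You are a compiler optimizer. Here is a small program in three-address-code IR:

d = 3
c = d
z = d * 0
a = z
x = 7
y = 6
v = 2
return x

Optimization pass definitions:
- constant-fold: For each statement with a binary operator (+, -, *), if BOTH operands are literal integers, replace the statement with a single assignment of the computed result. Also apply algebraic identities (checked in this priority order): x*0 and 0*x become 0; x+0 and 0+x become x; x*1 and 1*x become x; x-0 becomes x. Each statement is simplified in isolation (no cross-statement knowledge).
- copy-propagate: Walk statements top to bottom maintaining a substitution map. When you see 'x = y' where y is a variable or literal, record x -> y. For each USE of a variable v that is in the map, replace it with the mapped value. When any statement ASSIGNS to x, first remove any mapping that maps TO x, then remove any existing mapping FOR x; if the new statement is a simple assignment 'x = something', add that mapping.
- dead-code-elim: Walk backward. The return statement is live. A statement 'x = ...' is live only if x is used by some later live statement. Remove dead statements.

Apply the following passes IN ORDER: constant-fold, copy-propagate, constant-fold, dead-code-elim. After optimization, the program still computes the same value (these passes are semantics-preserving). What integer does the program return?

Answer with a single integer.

Answer: 7

Derivation:
Initial IR:
  d = 3
  c = d
  z = d * 0
  a = z
  x = 7
  y = 6
  v = 2
  return x
After constant-fold (8 stmts):
  d = 3
  c = d
  z = 0
  a = z
  x = 7
  y = 6
  v = 2
  return x
After copy-propagate (8 stmts):
  d = 3
  c = 3
  z = 0
  a = 0
  x = 7
  y = 6
  v = 2
  return 7
After constant-fold (8 stmts):
  d = 3
  c = 3
  z = 0
  a = 0
  x = 7
  y = 6
  v = 2
  return 7
After dead-code-elim (1 stmts):
  return 7
Evaluate:
  d = 3  =>  d = 3
  c = d  =>  c = 3
  z = d * 0  =>  z = 0
  a = z  =>  a = 0
  x = 7  =>  x = 7
  y = 6  =>  y = 6
  v = 2  =>  v = 2
  return x = 7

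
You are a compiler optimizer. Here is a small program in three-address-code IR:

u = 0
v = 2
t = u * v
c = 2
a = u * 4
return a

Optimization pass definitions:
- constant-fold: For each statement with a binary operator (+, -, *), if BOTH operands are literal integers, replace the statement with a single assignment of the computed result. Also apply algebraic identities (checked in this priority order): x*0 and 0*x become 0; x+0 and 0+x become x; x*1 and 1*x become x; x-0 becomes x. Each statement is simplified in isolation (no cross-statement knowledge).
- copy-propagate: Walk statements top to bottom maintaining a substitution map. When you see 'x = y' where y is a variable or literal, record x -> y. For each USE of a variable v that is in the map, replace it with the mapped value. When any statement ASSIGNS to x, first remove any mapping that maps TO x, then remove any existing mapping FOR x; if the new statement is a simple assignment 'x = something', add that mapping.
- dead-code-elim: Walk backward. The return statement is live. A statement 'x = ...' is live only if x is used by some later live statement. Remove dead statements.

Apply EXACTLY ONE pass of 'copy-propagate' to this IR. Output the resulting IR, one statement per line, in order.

Applying copy-propagate statement-by-statement:
  [1] u = 0  (unchanged)
  [2] v = 2  (unchanged)
  [3] t = u * v  -> t = 0 * 2
  [4] c = 2  (unchanged)
  [5] a = u * 4  -> a = 0 * 4
  [6] return a  (unchanged)
Result (6 stmts):
  u = 0
  v = 2
  t = 0 * 2
  c = 2
  a = 0 * 4
  return a

Answer: u = 0
v = 2
t = 0 * 2
c = 2
a = 0 * 4
return a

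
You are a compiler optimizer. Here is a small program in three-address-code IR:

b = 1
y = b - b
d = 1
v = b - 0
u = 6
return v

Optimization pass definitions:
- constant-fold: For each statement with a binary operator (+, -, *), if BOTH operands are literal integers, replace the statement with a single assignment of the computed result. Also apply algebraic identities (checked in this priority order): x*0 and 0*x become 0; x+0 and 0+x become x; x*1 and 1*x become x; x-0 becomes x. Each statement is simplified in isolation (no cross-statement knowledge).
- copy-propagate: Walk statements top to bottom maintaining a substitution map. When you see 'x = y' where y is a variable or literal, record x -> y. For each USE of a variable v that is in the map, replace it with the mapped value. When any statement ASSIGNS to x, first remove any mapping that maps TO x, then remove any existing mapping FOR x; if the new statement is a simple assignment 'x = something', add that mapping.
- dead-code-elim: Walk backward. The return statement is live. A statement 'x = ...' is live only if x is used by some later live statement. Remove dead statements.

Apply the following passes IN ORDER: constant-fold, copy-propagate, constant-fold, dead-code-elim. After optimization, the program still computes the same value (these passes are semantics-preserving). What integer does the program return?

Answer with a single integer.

Answer: 1

Derivation:
Initial IR:
  b = 1
  y = b - b
  d = 1
  v = b - 0
  u = 6
  return v
After constant-fold (6 stmts):
  b = 1
  y = b - b
  d = 1
  v = b
  u = 6
  return v
After copy-propagate (6 stmts):
  b = 1
  y = 1 - 1
  d = 1
  v = 1
  u = 6
  return 1
After constant-fold (6 stmts):
  b = 1
  y = 0
  d = 1
  v = 1
  u = 6
  return 1
After dead-code-elim (1 stmts):
  return 1
Evaluate:
  b = 1  =>  b = 1
  y = b - b  =>  y = 0
  d = 1  =>  d = 1
  v = b - 0  =>  v = 1
  u = 6  =>  u = 6
  return v = 1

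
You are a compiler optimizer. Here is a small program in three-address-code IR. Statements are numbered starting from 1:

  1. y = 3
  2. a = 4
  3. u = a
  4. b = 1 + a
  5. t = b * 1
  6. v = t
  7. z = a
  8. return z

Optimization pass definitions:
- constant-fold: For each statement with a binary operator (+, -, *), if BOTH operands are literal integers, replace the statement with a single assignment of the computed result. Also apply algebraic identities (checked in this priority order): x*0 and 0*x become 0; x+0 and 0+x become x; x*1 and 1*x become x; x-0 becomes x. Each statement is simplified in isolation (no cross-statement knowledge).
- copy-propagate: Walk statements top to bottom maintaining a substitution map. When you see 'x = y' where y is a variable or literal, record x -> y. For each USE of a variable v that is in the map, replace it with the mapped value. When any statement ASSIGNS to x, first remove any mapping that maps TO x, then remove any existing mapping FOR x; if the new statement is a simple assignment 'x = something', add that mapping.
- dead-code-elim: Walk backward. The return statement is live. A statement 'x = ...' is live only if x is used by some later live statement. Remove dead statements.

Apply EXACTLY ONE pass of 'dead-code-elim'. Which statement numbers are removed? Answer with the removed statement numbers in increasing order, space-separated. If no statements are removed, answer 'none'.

Backward liveness scan:
Stmt 1 'y = 3': DEAD (y not in live set [])
Stmt 2 'a = 4': KEEP (a is live); live-in = []
Stmt 3 'u = a': DEAD (u not in live set ['a'])
Stmt 4 'b = 1 + a': DEAD (b not in live set ['a'])
Stmt 5 't = b * 1': DEAD (t not in live set ['a'])
Stmt 6 'v = t': DEAD (v not in live set ['a'])
Stmt 7 'z = a': KEEP (z is live); live-in = ['a']
Stmt 8 'return z': KEEP (return); live-in = ['z']
Removed statement numbers: [1, 3, 4, 5, 6]
Surviving IR:
  a = 4
  z = a
  return z

Answer: 1 3 4 5 6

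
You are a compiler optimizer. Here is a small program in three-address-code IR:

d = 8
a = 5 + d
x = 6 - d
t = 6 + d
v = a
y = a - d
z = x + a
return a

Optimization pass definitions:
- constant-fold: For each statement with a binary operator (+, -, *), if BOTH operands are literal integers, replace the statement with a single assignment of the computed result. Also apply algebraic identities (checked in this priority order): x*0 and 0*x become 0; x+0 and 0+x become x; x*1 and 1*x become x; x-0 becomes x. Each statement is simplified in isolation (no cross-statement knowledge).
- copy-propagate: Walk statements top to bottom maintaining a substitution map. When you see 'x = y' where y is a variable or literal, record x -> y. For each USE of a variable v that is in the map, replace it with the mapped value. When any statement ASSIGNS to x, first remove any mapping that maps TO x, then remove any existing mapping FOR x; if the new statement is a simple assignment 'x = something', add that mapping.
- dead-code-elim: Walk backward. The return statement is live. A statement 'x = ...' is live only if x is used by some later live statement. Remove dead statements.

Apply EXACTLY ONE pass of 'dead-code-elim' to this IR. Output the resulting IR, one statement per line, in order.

Answer: d = 8
a = 5 + d
return a

Derivation:
Applying dead-code-elim statement-by-statement:
  [8] return a  -> KEEP (return); live=['a']
  [7] z = x + a  -> DEAD (z not live)
  [6] y = a - d  -> DEAD (y not live)
  [5] v = a  -> DEAD (v not live)
  [4] t = 6 + d  -> DEAD (t not live)
  [3] x = 6 - d  -> DEAD (x not live)
  [2] a = 5 + d  -> KEEP; live=['d']
  [1] d = 8  -> KEEP; live=[]
Result (3 stmts):
  d = 8
  a = 5 + d
  return a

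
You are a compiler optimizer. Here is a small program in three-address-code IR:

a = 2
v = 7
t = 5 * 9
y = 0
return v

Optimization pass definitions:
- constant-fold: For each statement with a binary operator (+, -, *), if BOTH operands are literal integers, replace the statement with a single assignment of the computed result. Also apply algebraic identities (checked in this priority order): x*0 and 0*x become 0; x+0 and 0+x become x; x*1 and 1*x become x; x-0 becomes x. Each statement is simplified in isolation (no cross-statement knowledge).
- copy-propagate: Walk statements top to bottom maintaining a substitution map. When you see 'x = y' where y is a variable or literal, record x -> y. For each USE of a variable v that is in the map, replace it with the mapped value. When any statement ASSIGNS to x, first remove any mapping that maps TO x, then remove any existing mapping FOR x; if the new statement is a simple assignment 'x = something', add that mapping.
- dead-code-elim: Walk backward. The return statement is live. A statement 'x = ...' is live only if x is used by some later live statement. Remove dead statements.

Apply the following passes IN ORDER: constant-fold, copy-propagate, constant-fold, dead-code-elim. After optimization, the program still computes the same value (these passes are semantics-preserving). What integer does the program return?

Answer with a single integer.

Answer: 7

Derivation:
Initial IR:
  a = 2
  v = 7
  t = 5 * 9
  y = 0
  return v
After constant-fold (5 stmts):
  a = 2
  v = 7
  t = 45
  y = 0
  return v
After copy-propagate (5 stmts):
  a = 2
  v = 7
  t = 45
  y = 0
  return 7
After constant-fold (5 stmts):
  a = 2
  v = 7
  t = 45
  y = 0
  return 7
After dead-code-elim (1 stmts):
  return 7
Evaluate:
  a = 2  =>  a = 2
  v = 7  =>  v = 7
  t = 5 * 9  =>  t = 45
  y = 0  =>  y = 0
  return v = 7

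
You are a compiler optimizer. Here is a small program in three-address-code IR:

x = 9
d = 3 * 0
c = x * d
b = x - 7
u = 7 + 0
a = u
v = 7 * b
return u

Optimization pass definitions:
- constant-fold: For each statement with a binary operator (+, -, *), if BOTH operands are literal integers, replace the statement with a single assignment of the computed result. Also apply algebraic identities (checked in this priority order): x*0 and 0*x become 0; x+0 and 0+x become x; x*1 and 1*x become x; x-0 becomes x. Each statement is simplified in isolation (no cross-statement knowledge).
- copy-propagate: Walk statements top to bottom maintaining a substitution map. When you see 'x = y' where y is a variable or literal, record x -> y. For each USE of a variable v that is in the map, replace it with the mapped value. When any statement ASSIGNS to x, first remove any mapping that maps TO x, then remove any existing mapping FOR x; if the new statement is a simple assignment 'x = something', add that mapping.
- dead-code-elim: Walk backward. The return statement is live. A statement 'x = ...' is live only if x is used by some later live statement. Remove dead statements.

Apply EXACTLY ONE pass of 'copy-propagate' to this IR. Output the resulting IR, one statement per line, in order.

Applying copy-propagate statement-by-statement:
  [1] x = 9  (unchanged)
  [2] d = 3 * 0  (unchanged)
  [3] c = x * d  -> c = 9 * d
  [4] b = x - 7  -> b = 9 - 7
  [5] u = 7 + 0  (unchanged)
  [6] a = u  (unchanged)
  [7] v = 7 * b  (unchanged)
  [8] return u  (unchanged)
Result (8 stmts):
  x = 9
  d = 3 * 0
  c = 9 * d
  b = 9 - 7
  u = 7 + 0
  a = u
  v = 7 * b
  return u

Answer: x = 9
d = 3 * 0
c = 9 * d
b = 9 - 7
u = 7 + 0
a = u
v = 7 * b
return u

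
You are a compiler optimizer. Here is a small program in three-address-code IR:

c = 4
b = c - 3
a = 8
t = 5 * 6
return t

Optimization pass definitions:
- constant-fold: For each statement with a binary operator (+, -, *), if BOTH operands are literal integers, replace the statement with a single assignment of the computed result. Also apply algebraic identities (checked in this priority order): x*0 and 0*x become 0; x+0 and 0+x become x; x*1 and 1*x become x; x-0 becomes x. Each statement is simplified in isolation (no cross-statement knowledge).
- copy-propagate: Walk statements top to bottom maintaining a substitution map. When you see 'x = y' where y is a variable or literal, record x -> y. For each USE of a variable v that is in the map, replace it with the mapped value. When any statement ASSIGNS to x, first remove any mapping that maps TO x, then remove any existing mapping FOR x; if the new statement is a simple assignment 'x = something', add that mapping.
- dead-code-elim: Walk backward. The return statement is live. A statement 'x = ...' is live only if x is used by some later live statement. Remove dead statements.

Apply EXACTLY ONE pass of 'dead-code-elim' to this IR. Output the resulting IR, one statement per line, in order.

Answer: t = 5 * 6
return t

Derivation:
Applying dead-code-elim statement-by-statement:
  [5] return t  -> KEEP (return); live=['t']
  [4] t = 5 * 6  -> KEEP; live=[]
  [3] a = 8  -> DEAD (a not live)
  [2] b = c - 3  -> DEAD (b not live)
  [1] c = 4  -> DEAD (c not live)
Result (2 stmts):
  t = 5 * 6
  return t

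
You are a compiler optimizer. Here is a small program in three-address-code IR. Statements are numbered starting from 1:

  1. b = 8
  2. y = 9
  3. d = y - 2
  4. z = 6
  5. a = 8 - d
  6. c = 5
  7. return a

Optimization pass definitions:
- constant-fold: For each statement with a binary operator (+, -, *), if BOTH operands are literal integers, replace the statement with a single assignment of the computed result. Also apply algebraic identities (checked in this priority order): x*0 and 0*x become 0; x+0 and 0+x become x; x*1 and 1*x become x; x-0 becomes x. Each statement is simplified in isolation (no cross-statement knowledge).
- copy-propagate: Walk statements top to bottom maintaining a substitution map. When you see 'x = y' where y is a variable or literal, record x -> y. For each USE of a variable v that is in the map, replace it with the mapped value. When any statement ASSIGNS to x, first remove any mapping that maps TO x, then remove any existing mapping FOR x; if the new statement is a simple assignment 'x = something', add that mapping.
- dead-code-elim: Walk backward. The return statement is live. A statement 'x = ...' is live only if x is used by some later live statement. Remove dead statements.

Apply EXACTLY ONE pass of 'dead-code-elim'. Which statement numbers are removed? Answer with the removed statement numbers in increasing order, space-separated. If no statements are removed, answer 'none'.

Backward liveness scan:
Stmt 1 'b = 8': DEAD (b not in live set [])
Stmt 2 'y = 9': KEEP (y is live); live-in = []
Stmt 3 'd = y - 2': KEEP (d is live); live-in = ['y']
Stmt 4 'z = 6': DEAD (z not in live set ['d'])
Stmt 5 'a = 8 - d': KEEP (a is live); live-in = ['d']
Stmt 6 'c = 5': DEAD (c not in live set ['a'])
Stmt 7 'return a': KEEP (return); live-in = ['a']
Removed statement numbers: [1, 4, 6]
Surviving IR:
  y = 9
  d = y - 2
  a = 8 - d
  return a

Answer: 1 4 6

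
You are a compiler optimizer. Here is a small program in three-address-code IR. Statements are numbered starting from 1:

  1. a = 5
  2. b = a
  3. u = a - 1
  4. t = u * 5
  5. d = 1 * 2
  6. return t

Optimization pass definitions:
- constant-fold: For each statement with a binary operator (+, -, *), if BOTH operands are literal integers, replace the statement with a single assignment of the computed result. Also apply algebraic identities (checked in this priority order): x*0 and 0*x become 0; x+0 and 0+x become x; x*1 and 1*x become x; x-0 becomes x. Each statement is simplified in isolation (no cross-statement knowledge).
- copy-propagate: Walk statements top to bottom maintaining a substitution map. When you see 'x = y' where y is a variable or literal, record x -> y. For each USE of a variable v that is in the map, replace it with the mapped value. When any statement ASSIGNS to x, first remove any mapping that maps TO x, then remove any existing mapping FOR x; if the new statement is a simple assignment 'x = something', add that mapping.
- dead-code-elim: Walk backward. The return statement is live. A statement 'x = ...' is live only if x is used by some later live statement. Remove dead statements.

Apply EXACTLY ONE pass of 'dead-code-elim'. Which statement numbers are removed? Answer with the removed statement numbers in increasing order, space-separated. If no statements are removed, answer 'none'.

Answer: 2 5

Derivation:
Backward liveness scan:
Stmt 1 'a = 5': KEEP (a is live); live-in = []
Stmt 2 'b = a': DEAD (b not in live set ['a'])
Stmt 3 'u = a - 1': KEEP (u is live); live-in = ['a']
Stmt 4 't = u * 5': KEEP (t is live); live-in = ['u']
Stmt 5 'd = 1 * 2': DEAD (d not in live set ['t'])
Stmt 6 'return t': KEEP (return); live-in = ['t']
Removed statement numbers: [2, 5]
Surviving IR:
  a = 5
  u = a - 1
  t = u * 5
  return t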